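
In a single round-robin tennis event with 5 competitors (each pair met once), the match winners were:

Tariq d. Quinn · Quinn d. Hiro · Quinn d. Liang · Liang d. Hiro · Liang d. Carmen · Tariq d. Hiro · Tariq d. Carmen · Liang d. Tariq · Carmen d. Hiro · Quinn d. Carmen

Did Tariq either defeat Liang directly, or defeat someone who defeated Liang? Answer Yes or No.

Tariq did not beat Liang directly.
Tariq beat Carmen, Quinn, Hiro. Of those, Quinn beat Liang.

Yes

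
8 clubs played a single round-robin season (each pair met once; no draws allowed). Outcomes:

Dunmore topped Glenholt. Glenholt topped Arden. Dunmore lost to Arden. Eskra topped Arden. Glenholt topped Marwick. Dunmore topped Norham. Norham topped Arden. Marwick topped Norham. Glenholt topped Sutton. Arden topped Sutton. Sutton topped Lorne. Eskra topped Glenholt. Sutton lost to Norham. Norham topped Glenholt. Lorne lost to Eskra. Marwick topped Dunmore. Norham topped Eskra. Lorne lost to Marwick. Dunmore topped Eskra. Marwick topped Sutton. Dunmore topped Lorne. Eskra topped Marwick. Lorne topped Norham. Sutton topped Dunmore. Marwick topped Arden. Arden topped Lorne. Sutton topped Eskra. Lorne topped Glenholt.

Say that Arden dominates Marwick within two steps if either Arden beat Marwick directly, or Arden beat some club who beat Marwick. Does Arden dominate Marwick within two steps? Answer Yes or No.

No

Arden did not beat Marwick directly.
Arden beat Sutton, Lorne, Dunmore, but each of them lost to Marwick. No two-step path.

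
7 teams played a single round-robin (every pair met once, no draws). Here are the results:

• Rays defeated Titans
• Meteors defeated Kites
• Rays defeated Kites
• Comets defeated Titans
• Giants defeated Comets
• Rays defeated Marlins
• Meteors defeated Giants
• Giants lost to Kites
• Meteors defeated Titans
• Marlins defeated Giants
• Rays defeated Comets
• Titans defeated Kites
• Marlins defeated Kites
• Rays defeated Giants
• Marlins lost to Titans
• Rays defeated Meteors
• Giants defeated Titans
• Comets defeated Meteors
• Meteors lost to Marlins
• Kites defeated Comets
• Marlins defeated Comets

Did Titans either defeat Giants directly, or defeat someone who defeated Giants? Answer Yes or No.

Yes

Titans did not beat Giants directly.
Titans beat Kites, Marlins. Of those, Kites beat Giants.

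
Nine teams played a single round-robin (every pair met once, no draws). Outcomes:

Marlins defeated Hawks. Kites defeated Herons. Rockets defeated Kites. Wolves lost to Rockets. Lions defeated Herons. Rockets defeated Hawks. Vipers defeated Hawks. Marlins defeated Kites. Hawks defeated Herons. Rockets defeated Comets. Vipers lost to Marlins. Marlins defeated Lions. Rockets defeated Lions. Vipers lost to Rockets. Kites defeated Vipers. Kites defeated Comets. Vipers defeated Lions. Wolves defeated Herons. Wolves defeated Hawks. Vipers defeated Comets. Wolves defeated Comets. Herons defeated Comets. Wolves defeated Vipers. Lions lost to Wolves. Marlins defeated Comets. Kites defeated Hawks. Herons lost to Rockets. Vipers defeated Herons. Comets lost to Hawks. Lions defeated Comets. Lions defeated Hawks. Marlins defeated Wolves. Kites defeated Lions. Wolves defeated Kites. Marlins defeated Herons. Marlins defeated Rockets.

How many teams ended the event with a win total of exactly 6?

1

Win totals: Comets 0, Herons 1, Hawks 2, Lions 3, Kites 5, Marlins 8, Vipers 4, Rockets 7, Wolves 6.
Exactly 6: Wolves — 1 team.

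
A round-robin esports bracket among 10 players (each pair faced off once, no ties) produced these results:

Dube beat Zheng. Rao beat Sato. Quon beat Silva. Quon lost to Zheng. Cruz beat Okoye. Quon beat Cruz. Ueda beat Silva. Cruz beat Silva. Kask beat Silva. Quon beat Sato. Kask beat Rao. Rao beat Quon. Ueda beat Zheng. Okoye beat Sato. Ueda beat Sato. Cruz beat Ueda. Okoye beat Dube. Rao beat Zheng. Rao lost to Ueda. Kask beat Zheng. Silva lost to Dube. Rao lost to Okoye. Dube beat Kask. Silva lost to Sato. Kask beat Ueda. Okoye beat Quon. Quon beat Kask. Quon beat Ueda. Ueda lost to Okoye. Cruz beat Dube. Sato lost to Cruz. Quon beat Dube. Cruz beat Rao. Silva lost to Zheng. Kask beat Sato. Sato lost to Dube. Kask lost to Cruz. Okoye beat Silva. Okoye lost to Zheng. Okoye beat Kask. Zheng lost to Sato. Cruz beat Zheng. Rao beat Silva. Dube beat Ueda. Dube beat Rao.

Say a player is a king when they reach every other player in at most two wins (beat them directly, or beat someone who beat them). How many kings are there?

5

Dube cannot reach Cruz in two steps.
Ueda cannot reach Dube, Cruz, Kask in two steps.
Zheng reaches everyone (king).
Cruz reaches everyone (king).
Rao reaches everyone (king).
Okoye reaches everyone (king).
Quon reaches everyone (king).
Sato cannot reach Dube, Ueda, Cruz, Rao, Kask in two steps.
Kask cannot reach Dube, Cruz in two steps.
Silva cannot reach Dube, Ueda, Zheng, Cruz, Rao, Okoye, Quon, Sato, Kask in two steps.
Kings: Zheng, Cruz, Rao, Okoye, Quon — 5.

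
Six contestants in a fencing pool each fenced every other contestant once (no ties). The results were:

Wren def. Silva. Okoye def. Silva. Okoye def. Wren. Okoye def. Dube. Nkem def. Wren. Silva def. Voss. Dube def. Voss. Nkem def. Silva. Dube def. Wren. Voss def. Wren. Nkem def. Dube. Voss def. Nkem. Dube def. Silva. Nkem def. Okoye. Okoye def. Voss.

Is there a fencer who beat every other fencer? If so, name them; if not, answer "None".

Highest win total is Okoye with 4 (out of 5 possible).
Okoye lost to Nkem, so no fencer went undefeated.

None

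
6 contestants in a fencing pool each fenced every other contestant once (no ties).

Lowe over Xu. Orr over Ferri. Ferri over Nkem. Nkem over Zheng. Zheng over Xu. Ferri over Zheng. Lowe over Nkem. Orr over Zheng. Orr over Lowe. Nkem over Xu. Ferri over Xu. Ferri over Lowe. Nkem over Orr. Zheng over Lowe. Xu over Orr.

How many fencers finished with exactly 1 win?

Win totals: Xu 1, Zheng 2, Ferri 4, Orr 3, Lowe 2, Nkem 3.
Exactly 1: Xu — 1 fencer.

1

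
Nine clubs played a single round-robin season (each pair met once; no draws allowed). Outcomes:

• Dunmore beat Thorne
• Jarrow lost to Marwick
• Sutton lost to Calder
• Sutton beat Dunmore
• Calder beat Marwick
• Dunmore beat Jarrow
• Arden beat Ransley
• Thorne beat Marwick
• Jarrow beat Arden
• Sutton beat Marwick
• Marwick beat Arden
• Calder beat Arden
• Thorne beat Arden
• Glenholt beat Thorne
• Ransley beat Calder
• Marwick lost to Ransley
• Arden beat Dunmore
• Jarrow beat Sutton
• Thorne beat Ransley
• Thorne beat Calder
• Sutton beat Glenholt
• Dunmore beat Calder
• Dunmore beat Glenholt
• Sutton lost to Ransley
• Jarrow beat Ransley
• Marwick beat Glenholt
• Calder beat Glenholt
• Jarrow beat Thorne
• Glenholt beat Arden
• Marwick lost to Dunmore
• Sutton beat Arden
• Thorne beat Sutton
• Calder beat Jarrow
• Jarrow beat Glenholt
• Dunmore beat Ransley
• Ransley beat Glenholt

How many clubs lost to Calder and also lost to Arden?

Calder beat: Marwick, Jarrow, Glenholt, Arden, Sutton.
Arden beat: Dunmore, Ransley.
No one was beaten by both.

0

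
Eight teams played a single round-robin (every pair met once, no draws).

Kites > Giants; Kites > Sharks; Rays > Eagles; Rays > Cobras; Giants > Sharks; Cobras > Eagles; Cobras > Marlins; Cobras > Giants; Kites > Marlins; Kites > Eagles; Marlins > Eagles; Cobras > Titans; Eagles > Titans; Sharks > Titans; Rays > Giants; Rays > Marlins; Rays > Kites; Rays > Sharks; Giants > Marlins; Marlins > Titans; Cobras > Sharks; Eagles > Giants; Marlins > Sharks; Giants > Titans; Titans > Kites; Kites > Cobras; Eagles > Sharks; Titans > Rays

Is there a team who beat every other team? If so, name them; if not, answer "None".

Highest win total is Rays with 6 (out of 7 possible).
Rays lost to Titans, so no team went undefeated.

None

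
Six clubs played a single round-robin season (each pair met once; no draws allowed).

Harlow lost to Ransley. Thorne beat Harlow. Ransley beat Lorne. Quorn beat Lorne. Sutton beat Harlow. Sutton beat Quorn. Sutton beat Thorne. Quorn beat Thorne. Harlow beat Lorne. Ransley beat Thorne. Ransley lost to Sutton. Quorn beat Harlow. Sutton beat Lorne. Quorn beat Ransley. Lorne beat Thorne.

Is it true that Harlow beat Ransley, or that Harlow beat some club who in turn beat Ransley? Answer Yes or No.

No

Harlow did not beat Ransley directly.
Harlow beat Lorne, but each of them lost to Ransley. No two-step path.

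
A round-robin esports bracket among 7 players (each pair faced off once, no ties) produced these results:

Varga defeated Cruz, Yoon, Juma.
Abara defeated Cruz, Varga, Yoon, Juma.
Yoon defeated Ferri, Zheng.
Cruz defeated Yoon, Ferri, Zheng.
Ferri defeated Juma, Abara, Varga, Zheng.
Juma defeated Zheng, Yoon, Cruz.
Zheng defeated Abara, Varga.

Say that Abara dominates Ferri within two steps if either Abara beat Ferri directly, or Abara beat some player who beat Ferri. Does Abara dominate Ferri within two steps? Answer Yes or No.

Yes

Abara did not beat Ferri directly.
Abara beat Juma, Varga, Cruz, Yoon. Of those, Cruz beat Ferri.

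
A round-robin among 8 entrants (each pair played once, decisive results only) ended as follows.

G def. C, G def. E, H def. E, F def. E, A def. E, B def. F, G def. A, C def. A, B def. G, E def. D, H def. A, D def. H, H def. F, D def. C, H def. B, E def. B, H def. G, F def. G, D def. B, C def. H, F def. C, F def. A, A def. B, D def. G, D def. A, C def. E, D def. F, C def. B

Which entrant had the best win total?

Win totals: A 2, B 2, C 4, D 6, E 2, F 4, G 3, H 5.
D leads with 6 wins (next highest: 5).

D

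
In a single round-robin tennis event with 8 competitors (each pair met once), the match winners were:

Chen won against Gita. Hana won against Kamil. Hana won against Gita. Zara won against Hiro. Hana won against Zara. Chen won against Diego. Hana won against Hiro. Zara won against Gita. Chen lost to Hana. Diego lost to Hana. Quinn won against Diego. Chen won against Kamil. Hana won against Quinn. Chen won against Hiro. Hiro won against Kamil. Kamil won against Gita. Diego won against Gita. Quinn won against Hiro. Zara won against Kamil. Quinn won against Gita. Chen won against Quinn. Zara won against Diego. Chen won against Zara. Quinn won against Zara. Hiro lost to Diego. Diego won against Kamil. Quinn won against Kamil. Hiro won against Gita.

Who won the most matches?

Hana

Win totals: Diego 3, Hana 7, Quinn 5, Gita 0, Zara 4, Chen 6, Hiro 2, Kamil 1.
Hana leads with 7 wins (next highest: 6).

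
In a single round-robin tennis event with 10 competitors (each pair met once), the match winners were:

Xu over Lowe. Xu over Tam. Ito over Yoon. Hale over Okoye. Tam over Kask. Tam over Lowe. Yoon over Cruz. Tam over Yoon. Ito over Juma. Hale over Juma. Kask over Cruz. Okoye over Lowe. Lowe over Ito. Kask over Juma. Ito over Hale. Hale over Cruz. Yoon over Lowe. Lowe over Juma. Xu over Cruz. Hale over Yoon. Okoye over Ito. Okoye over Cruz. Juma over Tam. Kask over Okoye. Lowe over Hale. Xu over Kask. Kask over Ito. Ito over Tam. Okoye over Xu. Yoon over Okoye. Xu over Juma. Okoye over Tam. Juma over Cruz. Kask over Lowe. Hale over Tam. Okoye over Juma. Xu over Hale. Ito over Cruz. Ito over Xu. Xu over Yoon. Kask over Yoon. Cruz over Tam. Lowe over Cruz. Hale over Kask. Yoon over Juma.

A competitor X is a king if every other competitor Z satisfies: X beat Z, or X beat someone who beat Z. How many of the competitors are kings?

Juma cannot reach Ito, Okoye, Xu, Hale in two steps.
Cruz cannot reach Juma, Ito, Okoye, Xu, Hale in two steps.
Lowe reaches everyone (king).
Ito reaches everyone (king).
Yoon cannot reach Kask in two steps.
Tam cannot reach Xu in two steps.
Okoye reaches everyone (king).
Xu reaches everyone (king).
Kask reaches everyone (king).
Hale reaches everyone (king).
Kings: Lowe, Ito, Okoye, Xu, Kask, Hale — 6.

6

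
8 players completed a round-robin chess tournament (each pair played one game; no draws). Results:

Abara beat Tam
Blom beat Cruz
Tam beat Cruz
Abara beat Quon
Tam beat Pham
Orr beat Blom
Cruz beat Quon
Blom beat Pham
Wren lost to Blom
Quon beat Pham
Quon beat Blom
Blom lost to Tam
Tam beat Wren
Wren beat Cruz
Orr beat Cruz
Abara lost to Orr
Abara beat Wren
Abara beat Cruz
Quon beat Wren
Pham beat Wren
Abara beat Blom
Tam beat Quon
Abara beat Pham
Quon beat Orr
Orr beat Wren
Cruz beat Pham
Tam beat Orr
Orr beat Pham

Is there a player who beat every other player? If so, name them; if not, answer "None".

Highest win total is Tam with 6 (out of 7 possible).
Tam lost to Abara, so no player went undefeated.

None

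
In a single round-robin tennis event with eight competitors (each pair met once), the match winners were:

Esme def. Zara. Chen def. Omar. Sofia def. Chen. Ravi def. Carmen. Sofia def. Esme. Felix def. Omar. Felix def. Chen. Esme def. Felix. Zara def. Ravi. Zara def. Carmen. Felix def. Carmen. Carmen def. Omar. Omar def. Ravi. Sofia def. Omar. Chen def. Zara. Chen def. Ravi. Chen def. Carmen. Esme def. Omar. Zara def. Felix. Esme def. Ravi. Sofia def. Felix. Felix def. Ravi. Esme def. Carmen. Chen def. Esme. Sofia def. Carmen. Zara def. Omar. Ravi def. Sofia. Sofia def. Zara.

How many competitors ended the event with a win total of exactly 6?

1

Win totals: Zara 4, Chen 5, Omar 1, Ravi 2, Carmen 1, Sofia 6, Felix 4, Esme 5.
Exactly 6: Sofia — 1 competitor.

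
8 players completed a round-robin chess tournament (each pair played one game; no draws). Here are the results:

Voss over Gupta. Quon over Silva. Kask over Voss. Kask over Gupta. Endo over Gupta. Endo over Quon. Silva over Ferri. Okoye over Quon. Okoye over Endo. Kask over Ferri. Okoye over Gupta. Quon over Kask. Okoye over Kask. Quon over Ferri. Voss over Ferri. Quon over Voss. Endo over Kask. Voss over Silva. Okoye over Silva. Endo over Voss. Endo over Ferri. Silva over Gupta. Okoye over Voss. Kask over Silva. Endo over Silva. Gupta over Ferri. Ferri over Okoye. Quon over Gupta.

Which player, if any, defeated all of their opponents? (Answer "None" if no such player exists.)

None

Highest win total is Okoye with 6 (out of 7 possible).
Okoye lost to Ferri, so no player went undefeated.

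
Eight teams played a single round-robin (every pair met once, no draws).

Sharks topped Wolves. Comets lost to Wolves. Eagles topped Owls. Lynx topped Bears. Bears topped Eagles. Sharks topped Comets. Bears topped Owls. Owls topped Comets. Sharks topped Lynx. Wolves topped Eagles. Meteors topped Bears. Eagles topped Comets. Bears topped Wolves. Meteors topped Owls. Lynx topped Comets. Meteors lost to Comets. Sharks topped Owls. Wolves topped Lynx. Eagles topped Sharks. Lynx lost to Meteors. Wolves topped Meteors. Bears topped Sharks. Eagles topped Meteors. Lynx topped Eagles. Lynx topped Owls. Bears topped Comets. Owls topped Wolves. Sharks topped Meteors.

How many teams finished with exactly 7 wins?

0

Win totals: Bears 5, Wolves 4, Eagles 4, Sharks 5, Meteors 3, Comets 1, Lynx 4, Owls 2.
No team has exactly 7 wins.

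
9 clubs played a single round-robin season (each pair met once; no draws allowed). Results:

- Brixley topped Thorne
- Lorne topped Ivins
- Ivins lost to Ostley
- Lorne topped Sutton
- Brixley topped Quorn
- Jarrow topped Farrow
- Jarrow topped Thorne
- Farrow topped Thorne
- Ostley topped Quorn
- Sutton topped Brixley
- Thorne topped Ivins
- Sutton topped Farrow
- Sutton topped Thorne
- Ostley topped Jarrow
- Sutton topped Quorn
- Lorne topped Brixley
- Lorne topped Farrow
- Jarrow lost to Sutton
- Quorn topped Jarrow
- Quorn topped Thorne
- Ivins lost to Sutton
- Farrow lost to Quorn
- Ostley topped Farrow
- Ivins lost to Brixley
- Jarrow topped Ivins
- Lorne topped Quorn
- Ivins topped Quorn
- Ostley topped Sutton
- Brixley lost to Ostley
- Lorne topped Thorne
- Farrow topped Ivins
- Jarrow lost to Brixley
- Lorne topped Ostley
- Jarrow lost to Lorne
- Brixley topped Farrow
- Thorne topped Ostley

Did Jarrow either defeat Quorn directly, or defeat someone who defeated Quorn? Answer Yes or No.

Yes

Jarrow did not beat Quorn directly.
Jarrow beat Ivins, Thorne, Farrow. Of those, Ivins beat Quorn.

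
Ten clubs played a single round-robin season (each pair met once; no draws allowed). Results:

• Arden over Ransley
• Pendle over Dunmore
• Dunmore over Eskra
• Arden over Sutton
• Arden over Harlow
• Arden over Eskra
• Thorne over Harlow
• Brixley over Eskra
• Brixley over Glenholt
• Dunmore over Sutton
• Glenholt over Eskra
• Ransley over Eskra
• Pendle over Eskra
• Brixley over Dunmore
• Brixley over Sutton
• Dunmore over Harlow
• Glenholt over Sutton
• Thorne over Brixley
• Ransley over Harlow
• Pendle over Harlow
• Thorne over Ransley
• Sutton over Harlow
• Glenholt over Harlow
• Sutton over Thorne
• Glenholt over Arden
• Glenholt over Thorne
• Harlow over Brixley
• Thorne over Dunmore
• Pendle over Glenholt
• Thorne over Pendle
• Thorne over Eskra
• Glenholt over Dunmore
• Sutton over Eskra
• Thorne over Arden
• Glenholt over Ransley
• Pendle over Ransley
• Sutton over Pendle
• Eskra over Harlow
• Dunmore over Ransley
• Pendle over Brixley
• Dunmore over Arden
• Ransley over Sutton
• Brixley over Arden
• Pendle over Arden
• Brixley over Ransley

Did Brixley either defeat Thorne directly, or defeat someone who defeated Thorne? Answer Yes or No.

Yes

Brixley did not beat Thorne directly.
Brixley beat Ransley, Arden, Dunmore, Glenholt, Eskra, Sutton. Of those, Glenholt beat Thorne.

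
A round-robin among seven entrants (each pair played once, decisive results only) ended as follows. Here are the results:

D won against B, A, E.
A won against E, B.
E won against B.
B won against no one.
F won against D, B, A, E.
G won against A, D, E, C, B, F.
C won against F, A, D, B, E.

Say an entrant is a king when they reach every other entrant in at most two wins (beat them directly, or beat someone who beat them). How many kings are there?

A cannot reach C, D, F, G in two steps.
B cannot reach A, C, D, E, F, G in two steps.
C cannot reach G in two steps.
D cannot reach C, F, G in two steps.
E cannot reach A, C, D, F, G in two steps.
F cannot reach C, G in two steps.
G reaches everyone (king).
Kings: G — 1.

1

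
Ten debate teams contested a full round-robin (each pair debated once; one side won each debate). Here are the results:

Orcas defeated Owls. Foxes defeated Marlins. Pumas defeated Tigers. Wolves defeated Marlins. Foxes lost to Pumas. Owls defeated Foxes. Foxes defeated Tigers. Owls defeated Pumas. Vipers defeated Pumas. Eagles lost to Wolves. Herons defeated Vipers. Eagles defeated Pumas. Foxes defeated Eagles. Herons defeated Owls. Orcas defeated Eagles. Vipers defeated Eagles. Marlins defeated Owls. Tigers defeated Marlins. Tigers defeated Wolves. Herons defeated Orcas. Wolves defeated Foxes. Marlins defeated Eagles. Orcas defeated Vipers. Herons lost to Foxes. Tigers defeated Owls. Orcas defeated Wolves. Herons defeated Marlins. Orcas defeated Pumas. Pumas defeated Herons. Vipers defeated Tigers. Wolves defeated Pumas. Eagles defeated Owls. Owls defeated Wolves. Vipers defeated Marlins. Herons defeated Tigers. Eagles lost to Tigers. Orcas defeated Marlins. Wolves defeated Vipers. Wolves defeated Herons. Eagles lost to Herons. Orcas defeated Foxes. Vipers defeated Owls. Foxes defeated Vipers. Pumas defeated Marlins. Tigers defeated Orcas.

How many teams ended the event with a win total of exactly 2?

Win totals: Foxes 5, Owls 3, Vipers 5, Herons 6, Orcas 7, Marlins 2, Eagles 2, Pumas 4, Tigers 5, Wolves 6.
Exactly 2: Marlins, Eagles — 2 teams.

2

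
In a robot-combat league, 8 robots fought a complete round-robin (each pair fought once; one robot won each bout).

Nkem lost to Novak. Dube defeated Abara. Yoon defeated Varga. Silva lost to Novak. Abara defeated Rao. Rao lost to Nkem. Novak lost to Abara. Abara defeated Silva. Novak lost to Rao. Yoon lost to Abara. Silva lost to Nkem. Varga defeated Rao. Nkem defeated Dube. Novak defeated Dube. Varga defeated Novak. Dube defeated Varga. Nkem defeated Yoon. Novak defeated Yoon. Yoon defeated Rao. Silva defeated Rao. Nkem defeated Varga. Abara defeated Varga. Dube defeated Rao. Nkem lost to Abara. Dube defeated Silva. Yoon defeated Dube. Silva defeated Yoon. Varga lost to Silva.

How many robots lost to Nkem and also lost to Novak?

3

Nkem beat: Yoon, Silva, Rao, Varga, Dube.
Novak beat: Yoon, Silva, Nkem, Dube.
Both beat: Yoon, Silva, Dube — 3.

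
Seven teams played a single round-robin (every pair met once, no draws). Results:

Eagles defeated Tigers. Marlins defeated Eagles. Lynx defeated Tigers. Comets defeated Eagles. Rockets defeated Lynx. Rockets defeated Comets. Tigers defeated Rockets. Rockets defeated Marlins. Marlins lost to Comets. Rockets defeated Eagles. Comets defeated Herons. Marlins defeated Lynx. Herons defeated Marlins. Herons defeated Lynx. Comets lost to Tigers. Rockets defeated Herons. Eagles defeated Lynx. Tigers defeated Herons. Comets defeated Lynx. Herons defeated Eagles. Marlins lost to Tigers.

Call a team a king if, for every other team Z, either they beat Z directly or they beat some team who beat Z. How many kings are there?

3

Herons cannot reach Comets, Rockets in two steps.
Comets cannot reach Rockets in two steps.
Lynx cannot reach Eagles in two steps.
Eagles reaches everyone (king).
Marlins cannot reach Herons, Comets, Rockets in two steps.
Tigers reaches everyone (king).
Rockets reaches everyone (king).
Kings: Eagles, Tigers, Rockets — 3.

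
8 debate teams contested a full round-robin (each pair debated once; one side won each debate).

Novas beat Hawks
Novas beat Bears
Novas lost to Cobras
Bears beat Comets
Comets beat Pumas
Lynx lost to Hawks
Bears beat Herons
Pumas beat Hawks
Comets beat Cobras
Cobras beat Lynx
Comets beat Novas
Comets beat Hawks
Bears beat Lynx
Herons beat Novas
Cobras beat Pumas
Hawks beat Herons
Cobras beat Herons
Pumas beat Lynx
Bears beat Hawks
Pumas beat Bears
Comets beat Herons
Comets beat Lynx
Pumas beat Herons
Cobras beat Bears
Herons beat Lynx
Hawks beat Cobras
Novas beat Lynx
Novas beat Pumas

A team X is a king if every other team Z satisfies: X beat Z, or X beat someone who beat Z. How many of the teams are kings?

Lynx cannot reach Novas, Cobras, Bears, Herons, Comets, Hawks, Pumas in two steps.
Novas reaches everyone (king).
Cobras reaches everyone (king).
Bears reaches everyone (king).
Herons cannot reach Cobras, Comets in two steps.
Comets reaches everyone (king).
Hawks cannot reach Comets in two steps.
Pumas reaches everyone (king).
Kings: Novas, Cobras, Bears, Comets, Pumas — 5.

5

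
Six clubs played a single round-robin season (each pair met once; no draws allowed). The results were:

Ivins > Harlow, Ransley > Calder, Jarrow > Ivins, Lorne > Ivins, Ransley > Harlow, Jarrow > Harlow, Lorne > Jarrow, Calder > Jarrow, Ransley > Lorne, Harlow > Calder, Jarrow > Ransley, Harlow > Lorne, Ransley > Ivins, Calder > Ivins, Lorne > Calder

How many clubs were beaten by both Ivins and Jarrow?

Ivins beat: Harlow.
Jarrow beat: Ivins, Ransley, Harlow.
Both beat: Harlow — 1.

1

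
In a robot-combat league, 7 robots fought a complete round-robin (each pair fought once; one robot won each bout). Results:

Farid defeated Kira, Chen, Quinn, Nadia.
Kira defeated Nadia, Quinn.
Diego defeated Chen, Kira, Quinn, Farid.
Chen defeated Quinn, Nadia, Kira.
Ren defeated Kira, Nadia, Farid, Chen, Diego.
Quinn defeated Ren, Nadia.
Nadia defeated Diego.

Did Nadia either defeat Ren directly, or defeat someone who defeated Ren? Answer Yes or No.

No

Nadia did not beat Ren directly.
Nadia beat Diego, but each of them lost to Ren. No two-step path.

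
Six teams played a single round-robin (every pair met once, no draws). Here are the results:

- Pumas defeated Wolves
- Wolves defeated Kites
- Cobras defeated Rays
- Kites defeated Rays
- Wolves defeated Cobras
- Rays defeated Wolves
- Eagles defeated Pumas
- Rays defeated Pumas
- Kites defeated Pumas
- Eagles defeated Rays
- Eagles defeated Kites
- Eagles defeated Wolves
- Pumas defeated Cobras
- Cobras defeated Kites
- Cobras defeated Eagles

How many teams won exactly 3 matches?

1

Win totals: Eagles 4, Rays 2, Cobras 3, Pumas 2, Kites 2, Wolves 2.
Exactly 3: Cobras — 1 team.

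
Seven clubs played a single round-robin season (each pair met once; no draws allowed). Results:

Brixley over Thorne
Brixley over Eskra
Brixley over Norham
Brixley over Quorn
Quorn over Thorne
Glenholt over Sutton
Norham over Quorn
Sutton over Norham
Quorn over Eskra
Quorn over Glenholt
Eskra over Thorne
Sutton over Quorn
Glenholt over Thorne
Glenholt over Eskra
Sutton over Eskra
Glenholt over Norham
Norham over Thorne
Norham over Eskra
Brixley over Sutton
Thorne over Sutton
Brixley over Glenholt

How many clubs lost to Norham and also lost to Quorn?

Norham beat: Thorne, Eskra, Quorn.
Quorn beat: Thorne, Eskra, Glenholt.
Both beat: Thorne, Eskra — 2.

2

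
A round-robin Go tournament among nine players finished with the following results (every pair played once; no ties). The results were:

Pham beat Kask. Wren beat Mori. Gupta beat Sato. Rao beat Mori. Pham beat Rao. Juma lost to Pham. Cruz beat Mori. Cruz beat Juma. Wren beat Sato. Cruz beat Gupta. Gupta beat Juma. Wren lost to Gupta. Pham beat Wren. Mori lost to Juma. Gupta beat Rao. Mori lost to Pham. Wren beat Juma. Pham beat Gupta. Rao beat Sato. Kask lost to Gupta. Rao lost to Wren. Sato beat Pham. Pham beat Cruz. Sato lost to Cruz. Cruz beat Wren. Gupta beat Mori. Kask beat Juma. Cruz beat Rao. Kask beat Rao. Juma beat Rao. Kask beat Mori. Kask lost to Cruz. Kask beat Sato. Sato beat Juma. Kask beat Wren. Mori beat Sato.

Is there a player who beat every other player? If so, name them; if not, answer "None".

None

Highest win total is Pham with 7 (out of 8 possible).
Pham lost to Sato, so no player went undefeated.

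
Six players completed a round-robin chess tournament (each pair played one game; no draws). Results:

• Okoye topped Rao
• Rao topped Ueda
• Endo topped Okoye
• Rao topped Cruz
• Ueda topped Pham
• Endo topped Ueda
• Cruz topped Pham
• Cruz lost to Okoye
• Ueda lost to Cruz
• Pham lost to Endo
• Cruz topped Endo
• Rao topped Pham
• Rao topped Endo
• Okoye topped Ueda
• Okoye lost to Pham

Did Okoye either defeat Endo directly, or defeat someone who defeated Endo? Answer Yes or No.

Yes

Okoye did not beat Endo directly.
Okoye beat Rao, Ueda, Cruz. Of those, Rao beat Endo.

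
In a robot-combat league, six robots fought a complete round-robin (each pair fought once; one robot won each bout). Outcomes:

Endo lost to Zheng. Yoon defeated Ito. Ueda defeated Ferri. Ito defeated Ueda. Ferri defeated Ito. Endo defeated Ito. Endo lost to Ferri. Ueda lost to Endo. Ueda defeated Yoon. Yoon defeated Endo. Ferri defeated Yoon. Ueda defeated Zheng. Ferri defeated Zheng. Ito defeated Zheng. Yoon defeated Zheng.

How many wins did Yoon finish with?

Yoon's results: beat Endo, Ito, Zheng; lost to Ferri, Ueda.
That is 3 wins.

3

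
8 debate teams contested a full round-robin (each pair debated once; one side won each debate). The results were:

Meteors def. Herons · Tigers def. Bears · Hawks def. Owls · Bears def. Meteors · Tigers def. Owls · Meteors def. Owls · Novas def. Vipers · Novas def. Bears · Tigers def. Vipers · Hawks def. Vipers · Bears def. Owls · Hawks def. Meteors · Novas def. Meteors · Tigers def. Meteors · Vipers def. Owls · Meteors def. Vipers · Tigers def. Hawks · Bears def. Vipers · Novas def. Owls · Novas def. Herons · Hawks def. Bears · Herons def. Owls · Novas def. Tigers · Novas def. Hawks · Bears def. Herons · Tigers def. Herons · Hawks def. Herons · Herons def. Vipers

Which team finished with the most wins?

Win totals: Meteors 3, Owls 0, Novas 7, Herons 2, Bears 4, Tigers 6, Hawks 5, Vipers 1.
Novas leads with 7 wins (next highest: 6).

Novas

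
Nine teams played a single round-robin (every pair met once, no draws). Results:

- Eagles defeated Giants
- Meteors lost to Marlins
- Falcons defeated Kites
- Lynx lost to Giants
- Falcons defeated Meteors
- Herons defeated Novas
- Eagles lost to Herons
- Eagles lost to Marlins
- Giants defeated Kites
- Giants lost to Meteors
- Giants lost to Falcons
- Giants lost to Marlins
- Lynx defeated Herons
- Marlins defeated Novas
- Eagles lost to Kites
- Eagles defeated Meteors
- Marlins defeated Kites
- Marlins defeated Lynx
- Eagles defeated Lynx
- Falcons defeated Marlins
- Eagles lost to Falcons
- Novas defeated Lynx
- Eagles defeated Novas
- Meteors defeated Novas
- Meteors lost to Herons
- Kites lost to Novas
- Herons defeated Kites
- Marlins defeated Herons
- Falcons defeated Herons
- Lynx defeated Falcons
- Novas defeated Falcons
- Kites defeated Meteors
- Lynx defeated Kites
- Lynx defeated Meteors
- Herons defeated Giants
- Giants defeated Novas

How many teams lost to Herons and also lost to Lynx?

Herons beat: Giants, Eagles, Kites, Novas, Meteors.
Lynx beat: Falcons, Herons, Kites, Meteors.
Both beat: Kites, Meteors — 2.

2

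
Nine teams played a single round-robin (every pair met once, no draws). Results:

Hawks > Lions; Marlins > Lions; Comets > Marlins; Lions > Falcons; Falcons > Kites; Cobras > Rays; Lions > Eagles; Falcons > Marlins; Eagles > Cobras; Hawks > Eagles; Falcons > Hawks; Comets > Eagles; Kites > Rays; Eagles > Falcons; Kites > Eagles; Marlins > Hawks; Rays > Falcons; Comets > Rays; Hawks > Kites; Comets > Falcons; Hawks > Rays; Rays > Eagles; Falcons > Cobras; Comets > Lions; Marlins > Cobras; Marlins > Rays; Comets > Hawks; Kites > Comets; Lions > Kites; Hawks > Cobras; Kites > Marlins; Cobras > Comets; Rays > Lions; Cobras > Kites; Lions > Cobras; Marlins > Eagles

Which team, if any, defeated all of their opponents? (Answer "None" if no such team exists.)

None

Highest win total is Comets with 6 (out of 8 possible).
Comets lost to Cobras, Kites, so no team went undefeated.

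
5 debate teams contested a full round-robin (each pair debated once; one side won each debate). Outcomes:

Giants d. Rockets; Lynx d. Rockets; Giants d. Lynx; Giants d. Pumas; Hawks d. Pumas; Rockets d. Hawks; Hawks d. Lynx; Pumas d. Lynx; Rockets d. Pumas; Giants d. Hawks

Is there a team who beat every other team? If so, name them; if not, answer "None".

Giants

Giants has 4 wins out of 4 opponents — a perfect record.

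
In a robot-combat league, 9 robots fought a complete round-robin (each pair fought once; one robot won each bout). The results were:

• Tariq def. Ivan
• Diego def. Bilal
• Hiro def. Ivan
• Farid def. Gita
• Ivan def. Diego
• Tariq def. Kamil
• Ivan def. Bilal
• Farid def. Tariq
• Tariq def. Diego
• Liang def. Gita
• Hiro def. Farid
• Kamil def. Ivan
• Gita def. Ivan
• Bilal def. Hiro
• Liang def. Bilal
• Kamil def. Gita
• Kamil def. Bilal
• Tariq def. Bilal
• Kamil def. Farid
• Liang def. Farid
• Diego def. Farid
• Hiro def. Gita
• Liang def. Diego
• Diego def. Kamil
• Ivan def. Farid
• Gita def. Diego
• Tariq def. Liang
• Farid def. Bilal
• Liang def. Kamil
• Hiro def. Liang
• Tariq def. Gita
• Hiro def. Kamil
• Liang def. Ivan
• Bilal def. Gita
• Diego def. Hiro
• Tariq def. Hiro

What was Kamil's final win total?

4

Kamil's results: beat Bilal, Gita, Farid, Ivan; lost to Tariq, Liang, Diego, Hiro.
That is 4 wins.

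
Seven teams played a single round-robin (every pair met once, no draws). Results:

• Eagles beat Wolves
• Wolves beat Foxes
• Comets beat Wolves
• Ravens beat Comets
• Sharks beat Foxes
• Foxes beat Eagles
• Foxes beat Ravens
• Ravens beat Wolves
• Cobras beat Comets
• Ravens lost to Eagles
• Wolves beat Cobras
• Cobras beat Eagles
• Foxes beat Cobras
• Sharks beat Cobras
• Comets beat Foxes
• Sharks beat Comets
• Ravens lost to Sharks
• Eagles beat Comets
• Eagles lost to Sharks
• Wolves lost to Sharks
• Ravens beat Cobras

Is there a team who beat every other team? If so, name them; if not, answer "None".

Sharks

Sharks has 6 wins out of 6 opponents — a perfect record.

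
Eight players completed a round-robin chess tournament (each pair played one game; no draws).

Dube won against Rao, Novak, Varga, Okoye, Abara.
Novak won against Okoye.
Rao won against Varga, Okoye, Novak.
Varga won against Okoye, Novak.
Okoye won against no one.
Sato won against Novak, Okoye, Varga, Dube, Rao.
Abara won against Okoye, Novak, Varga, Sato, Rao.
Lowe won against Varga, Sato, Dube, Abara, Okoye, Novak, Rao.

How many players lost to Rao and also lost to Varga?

2

Rao beat: Varga, Novak, Okoye.
Varga beat: Novak, Okoye.
Both beat: Novak, Okoye — 2.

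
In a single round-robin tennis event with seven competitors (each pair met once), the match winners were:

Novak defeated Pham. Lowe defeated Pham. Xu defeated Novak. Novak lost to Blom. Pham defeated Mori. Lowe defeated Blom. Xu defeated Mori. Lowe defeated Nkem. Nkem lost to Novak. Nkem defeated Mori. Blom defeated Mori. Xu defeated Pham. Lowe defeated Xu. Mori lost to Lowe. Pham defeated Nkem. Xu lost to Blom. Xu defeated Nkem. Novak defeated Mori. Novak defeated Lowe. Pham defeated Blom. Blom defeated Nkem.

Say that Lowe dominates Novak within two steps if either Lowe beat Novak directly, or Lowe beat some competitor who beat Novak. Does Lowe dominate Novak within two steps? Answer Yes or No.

Yes

Lowe did not beat Novak directly.
Lowe beat Xu, Nkem, Pham, Blom, Mori. Of those, Xu beat Novak.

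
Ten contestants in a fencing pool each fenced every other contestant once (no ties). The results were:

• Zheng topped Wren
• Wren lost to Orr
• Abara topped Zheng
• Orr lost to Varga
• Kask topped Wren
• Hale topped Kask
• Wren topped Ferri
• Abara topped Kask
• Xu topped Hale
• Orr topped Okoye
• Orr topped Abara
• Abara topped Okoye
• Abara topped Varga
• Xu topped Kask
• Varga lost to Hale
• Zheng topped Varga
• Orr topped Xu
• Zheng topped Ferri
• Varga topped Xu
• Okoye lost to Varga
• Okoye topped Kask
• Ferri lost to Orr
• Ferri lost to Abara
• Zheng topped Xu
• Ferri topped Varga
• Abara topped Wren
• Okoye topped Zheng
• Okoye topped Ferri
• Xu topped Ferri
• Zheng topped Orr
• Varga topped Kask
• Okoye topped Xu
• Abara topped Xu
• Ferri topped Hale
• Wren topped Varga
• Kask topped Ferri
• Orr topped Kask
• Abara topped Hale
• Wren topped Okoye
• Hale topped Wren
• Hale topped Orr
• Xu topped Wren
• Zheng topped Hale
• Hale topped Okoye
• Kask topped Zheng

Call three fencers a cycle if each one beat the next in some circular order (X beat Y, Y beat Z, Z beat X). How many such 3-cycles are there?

27

Win totals: Wren 3, Varga 4, Ferri 2, Xu 4, Okoye 4, Hale 5, Orr 6, Kask 3, Abara 8, Zheng 6.
A fencer with w wins dominates both others in C(w,2) triples; summing gives 3 + 6 + 1 + 6 + 6 + 10 + 15 + 3 + 28 + 15 = 93 transitive triples.
Total triples C(10,3) = 120, so cyclic triples = 120 − 93 = 27.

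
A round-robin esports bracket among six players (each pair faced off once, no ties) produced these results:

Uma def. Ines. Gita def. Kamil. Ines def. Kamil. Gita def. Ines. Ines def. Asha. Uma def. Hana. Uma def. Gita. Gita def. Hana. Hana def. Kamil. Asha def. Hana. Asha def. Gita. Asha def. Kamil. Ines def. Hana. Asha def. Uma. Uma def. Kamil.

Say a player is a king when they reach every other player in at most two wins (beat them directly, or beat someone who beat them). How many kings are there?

3

Asha reaches everyone (king).
Kamil cannot reach Asha, Uma, Ines, Hana, Gita in two steps.
Uma reaches everyone (king).
Ines reaches everyone (king).
Hana cannot reach Asha, Uma, Ines, Gita in two steps.
Gita cannot reach Uma in two steps.
Kings: Asha, Uma, Ines — 3.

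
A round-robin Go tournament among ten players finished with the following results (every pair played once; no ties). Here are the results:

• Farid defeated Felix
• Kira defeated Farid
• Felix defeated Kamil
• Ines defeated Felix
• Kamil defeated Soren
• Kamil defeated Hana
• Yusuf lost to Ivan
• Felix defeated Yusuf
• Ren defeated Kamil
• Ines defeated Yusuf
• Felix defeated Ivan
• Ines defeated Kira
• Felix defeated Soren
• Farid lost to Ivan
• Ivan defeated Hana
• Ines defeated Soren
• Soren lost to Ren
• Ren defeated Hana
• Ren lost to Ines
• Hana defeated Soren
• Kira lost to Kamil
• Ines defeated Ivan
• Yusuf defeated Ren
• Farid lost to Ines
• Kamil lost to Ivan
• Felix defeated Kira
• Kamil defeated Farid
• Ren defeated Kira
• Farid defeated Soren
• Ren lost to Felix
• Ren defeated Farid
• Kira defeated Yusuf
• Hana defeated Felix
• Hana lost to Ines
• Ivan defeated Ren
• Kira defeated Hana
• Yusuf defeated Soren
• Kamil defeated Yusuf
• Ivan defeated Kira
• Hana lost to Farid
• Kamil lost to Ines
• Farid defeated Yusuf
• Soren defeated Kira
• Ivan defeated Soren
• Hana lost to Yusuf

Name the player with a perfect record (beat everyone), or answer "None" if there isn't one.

Ines has 9 wins out of 9 opponents — a perfect record.

Ines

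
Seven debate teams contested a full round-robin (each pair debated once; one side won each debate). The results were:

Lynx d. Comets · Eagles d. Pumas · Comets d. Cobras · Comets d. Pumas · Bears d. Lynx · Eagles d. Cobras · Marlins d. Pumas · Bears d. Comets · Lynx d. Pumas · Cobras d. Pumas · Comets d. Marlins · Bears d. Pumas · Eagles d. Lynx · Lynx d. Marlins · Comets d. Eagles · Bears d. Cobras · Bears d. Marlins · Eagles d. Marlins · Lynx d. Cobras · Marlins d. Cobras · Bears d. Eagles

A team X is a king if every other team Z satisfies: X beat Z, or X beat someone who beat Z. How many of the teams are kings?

Comets cannot reach Bears in two steps.
Pumas cannot reach Comets, Bears, Marlins, Cobras, Lynx, Eagles in two steps.
Bears reaches everyone (king).
Marlins cannot reach Comets, Bears, Lynx, Eagles in two steps.
Cobras cannot reach Comets, Bears, Marlins, Lynx, Eagles in two steps.
Lynx cannot reach Bears in two steps.
Eagles cannot reach Bears in two steps.
Kings: Bears — 1.

1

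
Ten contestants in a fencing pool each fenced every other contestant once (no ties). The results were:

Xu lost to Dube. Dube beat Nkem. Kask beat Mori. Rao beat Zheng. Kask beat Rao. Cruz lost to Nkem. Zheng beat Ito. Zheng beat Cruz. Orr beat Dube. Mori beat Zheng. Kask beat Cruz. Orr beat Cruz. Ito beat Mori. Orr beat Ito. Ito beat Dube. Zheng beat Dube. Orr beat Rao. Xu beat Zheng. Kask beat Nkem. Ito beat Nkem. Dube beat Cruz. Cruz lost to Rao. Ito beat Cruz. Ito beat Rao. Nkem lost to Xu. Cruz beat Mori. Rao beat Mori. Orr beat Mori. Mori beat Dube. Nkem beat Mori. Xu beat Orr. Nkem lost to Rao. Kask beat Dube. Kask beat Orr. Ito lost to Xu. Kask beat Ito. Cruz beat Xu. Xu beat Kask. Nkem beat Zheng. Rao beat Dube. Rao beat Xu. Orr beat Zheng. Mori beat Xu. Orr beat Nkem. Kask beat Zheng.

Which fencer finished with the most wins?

Win totals: Kask 8, Zheng 3, Orr 7, Dube 3, Rao 6, Mori 3, Ito 5, Xu 5, Nkem 3, Cruz 2.
Kask leads with 8 wins (next highest: 7).

Kask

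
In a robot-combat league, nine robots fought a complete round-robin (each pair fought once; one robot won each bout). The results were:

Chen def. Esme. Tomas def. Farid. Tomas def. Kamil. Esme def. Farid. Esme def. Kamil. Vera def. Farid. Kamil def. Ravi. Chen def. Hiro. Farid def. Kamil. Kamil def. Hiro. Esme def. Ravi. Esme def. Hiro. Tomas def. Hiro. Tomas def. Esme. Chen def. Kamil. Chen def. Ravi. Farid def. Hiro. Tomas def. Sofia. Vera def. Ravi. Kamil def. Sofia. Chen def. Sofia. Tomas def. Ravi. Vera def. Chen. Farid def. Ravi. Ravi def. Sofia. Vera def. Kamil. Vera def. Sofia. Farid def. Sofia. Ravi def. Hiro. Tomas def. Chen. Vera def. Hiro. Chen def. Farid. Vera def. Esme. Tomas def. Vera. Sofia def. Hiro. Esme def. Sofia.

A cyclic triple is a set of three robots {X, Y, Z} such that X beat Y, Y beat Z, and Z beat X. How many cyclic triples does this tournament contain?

0

Win totals: Chen 6, Esme 5, Sofia 1, Ravi 2, Kamil 3, Farid 4, Vera 7, Hiro 0, Tomas 8.
A robot with w wins dominates both others in C(w,2) triples; summing gives 15 + 10 + 0 + 1 + 3 + 6 + 21 + 0 + 28 = 84 transitive triples.
Total triples C(9,3) = 84, so cyclic triples = 84 − 84 = 0.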